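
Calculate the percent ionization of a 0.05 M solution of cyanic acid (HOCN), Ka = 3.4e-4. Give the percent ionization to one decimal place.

HOCN ⇌ OCN- + H+; let x = [H+] at equilibrium.
Ka = x²/(C₀ − x); solving the quadratic gives x = 3.96 × 10^-3 M.
% ionization = x/C₀ × 100% = 3.96 × 10^-3/0.05 × 100% = 7.9%

7.9%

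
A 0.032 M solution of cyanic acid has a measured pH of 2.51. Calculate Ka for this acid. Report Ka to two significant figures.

[H+] = 10^(-2.51) = 3.09 × 10^-3 M
At equilibrium [HA] = 0.032 − 3.09 × 10^-3 = 2.89 × 10^-2 M
Ka = [H+][A-]/[HA] = (3.09 × 10^-3)² / 2.89 × 10^-2 = 3.3 × 10^-4

Ka = 3.3 × 10^-4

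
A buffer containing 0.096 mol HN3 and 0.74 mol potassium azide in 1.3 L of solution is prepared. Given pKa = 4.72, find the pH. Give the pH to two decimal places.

pH = 5.61

pH = pKa + log([A⁻]/[HA]) = 4.72 + log(0.74/0.096)
pH = 4.72 + (+0.887) = 5.61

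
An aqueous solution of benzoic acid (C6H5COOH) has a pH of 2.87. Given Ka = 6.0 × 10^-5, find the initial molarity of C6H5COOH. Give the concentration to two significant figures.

C₀ = 3.2 × 10^-2 M

[H+] = 10^(-2.87) = 1.35 × 10^-3 M = x
Ka = x²/(C₀ − x) ⇒ C₀ = x + x²/Ka
C₀ = 1.35 × 10^-3 + (1.35 × 10^-3)²/(6.0 × 10^-5) = 3.17 × 10^-2 M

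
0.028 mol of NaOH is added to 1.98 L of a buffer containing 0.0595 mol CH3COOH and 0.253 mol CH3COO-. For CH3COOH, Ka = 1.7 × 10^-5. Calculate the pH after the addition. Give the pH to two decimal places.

pH = 5.72

OH- converts CH3COOH to CH3COO-: CH3COOH → 0.0315 mol, CH3COO- → 0.281 mol.
pKa = −log(1.7 × 10^-5) = 4.770
pH = pKa + log(n_CH3COO-/n_CH3COOH) = 4.770 + log(0.281/0.0315) = 4.770 + (+0.950)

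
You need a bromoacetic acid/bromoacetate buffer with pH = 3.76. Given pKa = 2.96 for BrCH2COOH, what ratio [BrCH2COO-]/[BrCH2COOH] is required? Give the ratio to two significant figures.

pH = pKa + log(r) ⇒ log(r) = 3.76 − 2.96 = +0.80
r = [BrCH2COO-]/[BrCH2COOH] = 10^(+0.80) = 6.31

ratio = 6.3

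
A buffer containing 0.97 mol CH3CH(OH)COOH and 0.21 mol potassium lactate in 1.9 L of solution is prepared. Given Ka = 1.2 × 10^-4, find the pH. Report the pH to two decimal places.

pH = 3.26

pKa = −log(1.2 × 10^-4) = 3.921
pH = pKa + log([A⁻]/[HA]) = 3.921 + log(0.21/0.97)
pH = 3.921 + (-0.665) = 3.26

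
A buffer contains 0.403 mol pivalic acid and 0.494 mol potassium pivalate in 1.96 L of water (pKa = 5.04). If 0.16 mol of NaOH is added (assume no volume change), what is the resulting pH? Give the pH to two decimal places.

pH = 5.47

OH- converts (CH3)3CCOOH to (CH3)3CCOO-: (CH3)3CCOOH → 0.243 mol, (CH3)3CCOO- → 0.654 mol.
Henderson–Hasselbalch with mole ratio 0.654/0.243: pH = 5.04 + (+0.430)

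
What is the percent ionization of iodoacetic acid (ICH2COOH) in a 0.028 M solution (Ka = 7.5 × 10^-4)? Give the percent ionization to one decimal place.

15.1%

ICH2COOH ⇌ ICH2COO- + H+; let x = [H+] at equilibrium.
Solve x² + 0.00075x − 2.1e-05 = 0 → x = 4.22 × 10^-3 M
Fraction ionized = 4.22 × 10^-3 / 0.028 = 0.1507 → 15.1%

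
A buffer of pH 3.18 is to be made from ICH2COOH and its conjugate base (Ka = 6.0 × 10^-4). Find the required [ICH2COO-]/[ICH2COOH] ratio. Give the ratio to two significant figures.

ratio = 0.91

pKa = -log(6.0 × 10^-4) = 3.222
pH = pKa + log(r) ⇒ log(r) = 3.18 − 3.222 = -0.042
r = [ICH2COO-]/[ICH2COOH] = 10^(-0.042) = 0.908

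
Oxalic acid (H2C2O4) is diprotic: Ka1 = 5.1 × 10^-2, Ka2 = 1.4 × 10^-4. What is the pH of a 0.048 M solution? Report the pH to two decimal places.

Ka1 ≫ Ka2, so treat the first dissociation as the only significant source of H+.
Ka1 = x²/(0.048 − x) = 5.1 × 10^-2
Solving the quadratic: x = (−Ka1 + √(Ka1² + 4·Ka1·C₀))/2 = 3.02 × 10^-2 M
pH = −log(3.02 × 10^-2) = 1.52

pH = 1.52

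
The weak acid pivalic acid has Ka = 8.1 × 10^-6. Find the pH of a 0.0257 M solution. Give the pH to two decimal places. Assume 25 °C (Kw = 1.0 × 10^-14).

(CH3)3CCOOH ⇌ (CH3)3CCOO- + H+
Let x = [H+] at equilibrium. Ka = x²/(0.0257 − x).
Assume x ≪ 0.0257: x ≈ √(8.1 × 10^-6 × 0.0257) = 4.56 × 10^-4 M
pH = −log[H+] = −log(4.56 × 10^-4) = 3.34

pH = 3.34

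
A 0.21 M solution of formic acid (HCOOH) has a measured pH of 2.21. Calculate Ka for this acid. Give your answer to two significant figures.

[H+] = 10^(-2.21) = 6.17 × 10^-3 M
At equilibrium [HA] = 0.21 − 6.17 × 10^-3 = 2.04 × 10^-1 M
Ka = [H+][A-]/[HA] = (6.17 × 10^-3)² / 2.04 × 10^-1 = 1.9 × 10^-4

Ka = 1.9 × 10^-4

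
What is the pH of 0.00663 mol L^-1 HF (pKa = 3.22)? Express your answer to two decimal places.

pH = 2.76

HF ⇌ F- + H+
Ka = 10^(−3.22) = 6.03 × 10^-4
From the ICE table, Ka = [H+]²/(0.00663 − [H+]) = 6.03 × 10^-4.
Here C₀/Ka ≈ 11, so the small-[H+] approximation fails. Use the quadratic:
[H+] = [−0.000603 + √(0.000603² + 1.6e-05)]/2 = 1.72 × 10^-3 M
pH = −log(1.72 × 10^-3) = 2.76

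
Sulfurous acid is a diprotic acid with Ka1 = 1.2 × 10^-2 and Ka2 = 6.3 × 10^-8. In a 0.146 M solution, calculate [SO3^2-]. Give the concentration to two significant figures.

6.3 × 10^-8 M

First ionization gives [H+] ≈ [HSO3-] = 3.63 × 10^-2 M.
Second step: Ka2 = [H+][SO3^2-]/[HSO3-] ≈ [SO3^2-] (since [H+] ≈ [HSO3-]).
So [SO3^2-] ≈ Ka2.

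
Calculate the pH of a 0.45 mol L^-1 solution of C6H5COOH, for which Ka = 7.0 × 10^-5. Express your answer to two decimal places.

pH = 2.25

C6H5COOH ⇌ C6H5COO- + H+
From the ICE table, Ka = x²/(0.45 − x) = 7.0 × 10^-5.
Neglecting x in the denominator: x = √(7.0 × 10^-5 × 0.45) = 5.61 × 10^-3 M
(x/C₀ = 1.2% < 5%, so the approximation holds.)
pH = −log(5.61 × 10^-3) = 2.25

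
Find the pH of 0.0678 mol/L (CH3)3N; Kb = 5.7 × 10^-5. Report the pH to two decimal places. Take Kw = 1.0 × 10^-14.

pH = 11.29

(CH3)3N + H2O ⇌ (CH3)3NH+ + OH-
Kb = x²/(0.0678 − x) = 5.7 × 10^-5
Since Kb ≪ C₀, x ≈ √(Kb·C₀) = 1.97 × 10^-3 M.
Check: 2.9% ionized — well under 5%, approximation valid.
pOH = 2.71, so pH = 14.00 − pOH = 11.29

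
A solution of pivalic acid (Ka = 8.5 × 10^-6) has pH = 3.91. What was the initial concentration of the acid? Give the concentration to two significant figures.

C₀ = 1.9 × 10^-3 M

[H+] = 10^(-3.91) = 1.23 × 10^-4 M = x
Ka = x²/(C₀ − x) ⇒ C₀ = x + x²/Ka
C₀ = 1.23 × 10^-4 + (1.23 × 10^-4)²/(8.5 × 10^-6) = 1.90 × 10^-3 M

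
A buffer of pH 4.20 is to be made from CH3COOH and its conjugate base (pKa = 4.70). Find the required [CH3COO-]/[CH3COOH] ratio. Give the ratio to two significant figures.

pH = pKa + log(r) ⇒ log(r) = 4.20 − 4.70 = -0.50
r = [CH3COO-]/[CH3COOH] = 10^(-0.50) = 0.316

ratio = 0.32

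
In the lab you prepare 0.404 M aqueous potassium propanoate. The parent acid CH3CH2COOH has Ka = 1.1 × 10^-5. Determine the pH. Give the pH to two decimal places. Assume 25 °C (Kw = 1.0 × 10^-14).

pH = 9.28

CH3CH2COO- is the conjugate base of the weak acid CH3CH2COOH.
Kb = Kw/Ka = 1.0×10^-14 / 1.1 × 10^-5 = 9.09 × 10^-10
Kb = [OH-]²/(0.404 − [OH-]) = 9.09 × 10^-10
Since Kb ≪ C₀, [OH-] ≈ √(Kb·C₀) = 1.92 × 10^-5 M.
Check: 0.0047% ionized — well under 5%, approximation valid.
pOH = 4.72, so pH = 14.00 − pOH = 9.28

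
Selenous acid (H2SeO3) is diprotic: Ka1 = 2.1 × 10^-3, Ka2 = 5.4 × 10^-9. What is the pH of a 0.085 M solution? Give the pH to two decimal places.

pH = 1.91

Ka1 ≫ Ka2, so treat the first dissociation as the only significant source of H+.
Ka1 = x²/(0.085 − x) = 2.1 × 10^-3
Solving the quadratic: x = (−Ka1 + √(Ka1² + 4·Ka1·C₀))/2 = 1.24 × 10^-2 M
pH = −log(1.24 × 10^-2) = 1.91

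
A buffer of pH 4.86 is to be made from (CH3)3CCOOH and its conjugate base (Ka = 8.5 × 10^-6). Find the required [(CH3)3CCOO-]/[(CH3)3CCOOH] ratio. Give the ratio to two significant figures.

pKa = -log(8.5 × 10^-6) = 5.071
pH = pKa + log(r) ⇒ log(r) = 4.86 − 5.071 = -0.211
r = [(CH3)3CCOO-]/[(CH3)3CCOOH] = 10^(-0.211) = 0.615

ratio = 0.62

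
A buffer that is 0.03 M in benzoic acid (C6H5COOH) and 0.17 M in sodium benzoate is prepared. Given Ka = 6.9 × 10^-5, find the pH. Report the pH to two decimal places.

pKa = −log(6.9 × 10^-5) = 4.161
Using pH = pKa + log([base]/[acid]) with [base]/[acid] = 0.17/0.03:
pH = 4.161 + (+0.753) = 4.91

pH = 4.91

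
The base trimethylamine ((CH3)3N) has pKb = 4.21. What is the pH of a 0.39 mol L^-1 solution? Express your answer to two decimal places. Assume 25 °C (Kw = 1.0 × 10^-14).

pH = 11.69

(CH3)3N + H2O ⇌ (CH3)3NH+ + OH-
Kb = 10^(−4.21) = 6.17 × 10^-5
Let x = [OH-] at equilibrium. Kb = x²/(0.39 − x).
Since Kb ≪ C₀, x ≈ √(Kb·C₀) = 4.91 × 10^-3 M.
pOH = 2.31, so pH = 14.00 − pOH = 11.69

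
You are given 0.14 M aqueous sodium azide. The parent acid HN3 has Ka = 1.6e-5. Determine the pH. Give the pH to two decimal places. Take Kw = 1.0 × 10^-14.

N3- is the conjugate base of the weak acid HN3.
Kb = Kw/Ka = 1.0×10^-14 / 1.6 × 10^-5 = 6.25 × 10^-10
Kb = x²/(0.14 − x) = 6.25 × 10^-10
Neglecting x in the denominator: x = √(6.25 × 10^-10 × 0.14) = 9.35 × 10^-6 M
Check: 0.0067% ionized — well under 5%, approximation valid.
pOH = 5.03, so pH = 14.00 − pOH = 8.97

pH = 8.97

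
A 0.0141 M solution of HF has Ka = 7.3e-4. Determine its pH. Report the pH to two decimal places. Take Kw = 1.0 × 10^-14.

pH = 2.54

HF ⇌ F- + H+
From the ICE table, Ka = [H+]²/(0.0141 − [H+]) = 7.3 × 10^-4.
[H+] is not negligible relative to C₀; solve [H+]² + 0.00073·[H+] − 1.03e-05 = 0.
[H+] = [−0.00073 + √(0.00073² + 4.12e-05)]/2 = 2.86 × 10^-3 M
pH = −log(2.86 × 10^-3) = 2.54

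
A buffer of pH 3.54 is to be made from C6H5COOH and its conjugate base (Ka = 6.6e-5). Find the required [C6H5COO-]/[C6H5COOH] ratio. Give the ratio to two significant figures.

ratio = 0.23

pKa = -log(6.6 × 10^-5) = 4.180
pH = pKa + log(r) ⇒ log(r) = 3.54 − 4.180 = -0.640
r = [C6H5COO-]/[C6H5COOH] = 10^(-0.640) = 0.229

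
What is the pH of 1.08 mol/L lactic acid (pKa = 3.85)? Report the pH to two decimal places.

pH = 1.91

CH3CH(OH)COOH ⇌ CH3CH(OH)COO- + H+
Ka = 10^(−3.85) = 1.41 × 10^-4
Ka = [H+]²/(1.08 − [H+]) = 1.41 × 10^-4
Assume [H+] ≪ 1.08: [H+] ≈ √(1.41 × 10^-4 × 1.08) = 1.23 × 10^-2 M
([H+]/C₀ = 1.1% < 5%, so the approximation holds.)
pH = −log(1.23 × 10^-2) = 1.91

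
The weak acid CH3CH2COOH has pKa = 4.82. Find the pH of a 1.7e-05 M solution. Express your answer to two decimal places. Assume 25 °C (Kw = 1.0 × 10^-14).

pH = 4.99

CH3CH2COOH ⇌ CH3CH2COO- + H+
Ka = 10^(−4.82) = 1.51 × 10^-5
From the ICE table, Ka = x²/(1.7e-05 − x) = 1.51 × 10^-5.
x is not negligible relative to C₀; solve x² + 1.51e-05·x − 2.57e-10 = 0.
x = (−Ka + √(Ka² + 4·Ka·C₀))/2 = 1.02 × 10^-5 M
pH = −log[H+] = −log(1.02 × 10^-5) = 4.99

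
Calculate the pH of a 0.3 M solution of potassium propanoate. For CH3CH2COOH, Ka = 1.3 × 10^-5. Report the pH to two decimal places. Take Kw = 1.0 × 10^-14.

CH3CH2COO- is the conjugate base of the weak acid CH3CH2COOH.
Kb = Kw/Ka = 1.0×10^-14 / 1.3 × 10^-5 = 7.69 × 10^-10
Kb = [OH-]²/(0.3 − [OH-]) = 7.69 × 10^-10
Since Kb ≪ C₀, [OH-] ≈ √(Kb·C₀) = 1.52 × 10^-5 M.
pOH = 4.82, so pH = 14.00 − pOH = 9.18

pH = 9.18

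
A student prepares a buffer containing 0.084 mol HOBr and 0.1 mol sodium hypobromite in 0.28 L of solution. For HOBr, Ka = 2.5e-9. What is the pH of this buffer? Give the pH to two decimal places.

pH = 8.68

pKa = −log(2.5 × 10^-9) = 8.602
Henderson–Hasselbalch: pH = pKa + log([OBr-]/[HOBr]) = 8.602 + log(0.1/0.084)
pH = 8.602 + (+0.076) = 8.68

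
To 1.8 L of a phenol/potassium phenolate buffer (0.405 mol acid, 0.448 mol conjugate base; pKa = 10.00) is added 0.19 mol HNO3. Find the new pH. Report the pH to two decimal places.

pH = 9.64

After neutralization: n(C6H5OH) = 0.595 mol, n(C6H5O-) = 0.258 mol.
Henderson–Hasselbalch with mole ratio 0.258/0.595: pH = 10.00 + (-0.363)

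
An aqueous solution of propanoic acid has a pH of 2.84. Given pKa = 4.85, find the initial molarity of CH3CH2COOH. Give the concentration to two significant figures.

[H+] = 10^(-2.84) = 1.45 × 10^-3 M = x
Ka = 10^(−4.85) = 1.41 × 10^-5
Ka = x²/(C₀ − x) ⇒ C₀ = x + x²/Ka
C₀ = 1.45 × 10^-3 + (1.45 × 10^-3)²/(1.41 × 10^-5) = 1.51 × 10^-1 M

C₀ = 1.5 × 10^-1 M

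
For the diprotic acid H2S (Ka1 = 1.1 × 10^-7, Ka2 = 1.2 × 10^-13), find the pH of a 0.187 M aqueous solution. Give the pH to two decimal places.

Since Ka1 ≫ Ka2, the first ionization dominates [H+].
Ka1 = x²/(0.187 − x) = 1.1 × 10^-7
x ≈ √(1.1 × 10^-7 × 0.187) = 1.43 × 10^-4 M
pH = −log(1.43 × 10^-4) = 3.84

pH = 3.84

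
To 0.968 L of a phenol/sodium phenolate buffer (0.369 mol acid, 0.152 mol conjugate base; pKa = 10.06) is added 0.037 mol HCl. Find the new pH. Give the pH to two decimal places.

After neutralization: n(C6H5OH) = 0.406 mol, n(C6H5O-) = 0.115 mol.
pH = pKa + log([A⁻]/[HA]) = 10.06 + log(0.115/0.406) = 10.06 -0.548

pH = 9.51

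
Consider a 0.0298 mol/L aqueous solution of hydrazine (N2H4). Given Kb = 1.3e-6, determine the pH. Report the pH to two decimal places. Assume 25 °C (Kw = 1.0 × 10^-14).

N2H4 + H2O ⇌ N2H5+ + OH-
Kb = x²/(0.0298 − x) = 1.3 × 10^-6
Neglecting x in the denominator: x = √(1.3 × 10^-6 × 0.0298) = 1.97 × 10^-4 M
(x/C₀ = 0.66% < 5%, so the approximation holds.)
pOH = −log(1.97 × 10^-4) = 3.71; pH = 14.00 − 3.71 = 10.29

pH = 10.29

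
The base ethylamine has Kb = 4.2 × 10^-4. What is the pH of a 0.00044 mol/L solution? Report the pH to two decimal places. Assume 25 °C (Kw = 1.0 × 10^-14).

C2H5NH2 + H2O ⇌ C2H5NH3+ + OH-
From the ICE table, Kb = [OH-]²/(0.00044 − [OH-]) = 4.2 × 10^-4.
Here C₀/Kb ≈ 1.05, so the small-[OH-] approximation fails. Use the quadratic:
[OH-] = [−0.00042 + √(0.00042² + 7.39e-07)]/2 = 2.68 × 10^-4 M
pOH = −log(2.68 × 10^-4) = 3.57; pH = 14.00 − 3.57 = 10.43

pH = 10.43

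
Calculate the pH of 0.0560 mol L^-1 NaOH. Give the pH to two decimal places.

pH = 12.75

NaOH is a strong base; [OH-] = 0.056 M.
pOH = -log(0.056) = 1.25
pH = 14.00 - 1.25 = 12.75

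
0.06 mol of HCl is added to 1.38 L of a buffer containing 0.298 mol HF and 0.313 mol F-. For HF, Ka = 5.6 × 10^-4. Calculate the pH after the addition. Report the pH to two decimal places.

After neutralization: n(HF) = 0.358 mol, n(F-) = 0.253 mol.
pKa = −log(5.6 × 10^-4) = 3.252
pH = pKa + log(n_F-/n_HF) = 3.252 + log(0.253/0.358) = 3.252 + (-0.151)

pH = 3.10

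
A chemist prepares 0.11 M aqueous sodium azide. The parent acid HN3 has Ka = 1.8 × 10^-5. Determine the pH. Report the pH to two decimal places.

pH = 8.89

N3- is the conjugate base of the weak acid HN3.
Kb = Kw/Ka = 1.0×10^-14 / 1.8 × 10^-5 = 5.56 × 10^-10
From the ICE table, Kb = x²/(0.11 − x) = 5.56 × 10^-10.
Neglecting x in the denominator: x = √(5.56 × 10^-10 × 0.11) = 7.82 × 10^-6 M
Check: 0.0071% ionized — well under 5%, approximation valid.
pOH = −log(7.82 × 10^-6) = 5.11; pH = 14.00 − 5.11 = 8.89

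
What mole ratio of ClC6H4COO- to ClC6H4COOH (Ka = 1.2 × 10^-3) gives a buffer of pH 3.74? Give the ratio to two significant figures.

ratio = 6.6

pKa = -log(1.2 × 10^-3) = 2.921
pH = pKa + log(r) ⇒ log(r) = 3.74 − 2.921 = +0.819
r = [ClC6H4COO-]/[ClC6H4COOH] = 10^(+0.819) = 6.59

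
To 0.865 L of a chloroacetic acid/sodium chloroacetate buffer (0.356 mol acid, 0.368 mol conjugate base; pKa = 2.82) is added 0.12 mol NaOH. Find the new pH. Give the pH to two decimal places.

OH- converts ClCH2COOH to ClCH2COO-: ClCH2COOH → 0.236 mol, ClCH2COO- → 0.488 mol.
pH = pKa + log(n_ClCH2COO-/n_ClCH2COOH) = 2.82 + log(0.488/0.236) = 2.82 + (+0.316)

pH = 3.14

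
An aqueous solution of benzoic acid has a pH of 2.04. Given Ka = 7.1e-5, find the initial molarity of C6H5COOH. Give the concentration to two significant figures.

C₀ = 1.2 M

[H+] = 10^(-2.04) = 9.12 × 10^-3 M = x
Ka = x²/(C₀ − x) ⇒ C₀ = x + x²/Ka
C₀ = 9.12 × 10^-3 + (9.12 × 10^-3)²/(7.1 × 10^-5) = 1.18 M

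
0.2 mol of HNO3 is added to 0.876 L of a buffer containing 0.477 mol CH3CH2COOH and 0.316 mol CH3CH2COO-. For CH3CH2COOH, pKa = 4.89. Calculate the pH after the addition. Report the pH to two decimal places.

Added H+ converts CH3CH2COO- to CH3CH2COOH: CH3CH2COOH → 0.677 mol, CH3CH2COO- → 0.116 mol.
pH = pKa + log([A⁻]/[HA]) = 4.89 + log(0.116/0.677) = 4.89 -0.766

pH = 4.12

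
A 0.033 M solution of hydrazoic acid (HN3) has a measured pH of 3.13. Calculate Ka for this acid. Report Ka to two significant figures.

[H+] = 10^(-3.13) = 7.41 × 10^-4 M
At equilibrium [HA] = 0.033 − 7.41 × 10^-4 = 3.23 × 10^-2 M
Ka = [H+][A-]/[HA] = (7.41 × 10^-4)² / 3.23 × 10^-2 = 1.7 × 10^-5

Ka = 1.7 × 10^-5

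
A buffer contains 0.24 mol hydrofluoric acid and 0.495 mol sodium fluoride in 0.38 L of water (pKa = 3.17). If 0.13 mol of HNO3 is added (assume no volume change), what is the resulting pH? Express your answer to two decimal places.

Added H+ converts F- to HF: HF → 0.37 mol, F- → 0.365 mol.
pH = pKa + log(n_F-/n_HF) = 3.17 + log(0.365/0.37) = 3.17 + (-0.006)

pH = 3.16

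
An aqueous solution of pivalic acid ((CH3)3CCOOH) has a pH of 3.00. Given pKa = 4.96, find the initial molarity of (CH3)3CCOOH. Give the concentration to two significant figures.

[H+] = 10^(-3.00) = 1.00 × 10^-3 M = x
Ka = 10^(−4.96) = 1.10 × 10^-5
Ka = x²/(C₀ − x) ⇒ C₀ = x + x²/Ka
C₀ = 1.00 × 10^-3 + (1.00 × 10^-3)²/(1.10 × 10^-5) = 9.19 × 10^-2 M

C₀ = 9.2 × 10^-2 M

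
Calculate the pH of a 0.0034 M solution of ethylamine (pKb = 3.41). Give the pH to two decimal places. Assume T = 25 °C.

C2H5NH2 + H2O ⇌ C2H5NH3+ + OH-
Kb = 10^(−3.41) = 3.89 × 10^-4
From the ICE table, Kb = x²/(0.0034 − x) = 3.89 × 10^-4.
The 5% rule fails; solving x² + Kb·x − Kb·C₀ = 0 exactly:
x = (−Kb + √(Kb² + 4·Kb·C₀))/2 = 9.72 × 10^-4 M
pOH = −log(9.72 × 10^-4) = 3.01; pH = 14.00 − 3.01 = 10.99

pH = 10.99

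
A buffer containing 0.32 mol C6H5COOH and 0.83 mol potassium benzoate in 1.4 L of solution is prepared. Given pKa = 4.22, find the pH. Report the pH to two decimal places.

pH = pKa + log([A⁻]/[HA]) = 4.22 + log(0.83/0.32)
pH = 4.22 + (+0.414) = 4.63

pH = 4.63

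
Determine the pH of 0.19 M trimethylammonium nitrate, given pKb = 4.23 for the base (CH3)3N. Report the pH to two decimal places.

pH = 5.25

(CH3)3NH+ is the conjugate acid of the weak base (CH3)3N.
Kb = 10^(−4.23) = 5.89 × 10^-5
Ka = Kw/Kb = 1.0×10^-14 / 5.89 × 10^-5 = 1.70 × 10^-10
Let x = [H+] at equilibrium. Ka = x²/(0.19 − x).
Assume x ≪ 0.19: x ≈ √(1.70 × 10^-10 × 0.19) = 5.68 × 10^-6 M
(x/C₀ = 0.003% < 5%, so the approximation holds.)
pH = −log[H+] = −log(5.68 × 10^-6) = 5.25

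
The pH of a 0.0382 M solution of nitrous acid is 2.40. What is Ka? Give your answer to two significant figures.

Ka = 4.6 × 10^-4

[H+] = 10^(-2.40) = 3.98 × 10^-3 M
At equilibrium [HA] = 0.0382 − 3.98 × 10^-3 = 3.42 × 10^-2 M
Ka = [H+][A-]/[HA] = (3.98 × 10^-3)² / 3.42 × 10^-2 = 4.6 × 10^-4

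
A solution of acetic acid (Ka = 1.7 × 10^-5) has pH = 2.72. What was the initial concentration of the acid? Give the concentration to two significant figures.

C₀ = 2.2 × 10^-1 M

[H+] = 10^(-2.72) = 1.91 × 10^-3 M = x
Ka = x²/(C₀ − x) ⇒ C₀ = x + x²/Ka
C₀ = 1.91 × 10^-3 + (1.91 × 10^-3)²/(1.7 × 10^-5) = 2.17 × 10^-1 M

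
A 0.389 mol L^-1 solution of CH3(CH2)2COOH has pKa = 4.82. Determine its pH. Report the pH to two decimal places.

pH = 2.62

CH3(CH2)2COOH ⇌ CH3(CH2)2COO- + H+
Ka = 10^(−4.82) = 1.51 × 10^-5
Let x = [H+] at equilibrium. Ka = x²/(0.389 − x).
Since Ka ≪ C₀, x ≈ √(Ka·C₀) = 2.42 × 10^-3 M.
(x/C₀ = 0.62% < 5%, so the approximation holds.)
pH = −log[H+] = −log(2.42 × 10^-3) = 2.62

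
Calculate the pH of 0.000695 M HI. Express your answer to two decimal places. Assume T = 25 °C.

pH = 3.16

HI is a strong acid and dissociates completely, so [H+] = 0.000695 M.
pH = -log(0.000695) = 3.16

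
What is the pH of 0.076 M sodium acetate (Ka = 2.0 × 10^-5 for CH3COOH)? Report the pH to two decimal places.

CH3COO- is the conjugate base of the weak acid CH3COOH.
Kb = Kw/Ka = 1.0×10^-14 / 2.0 × 10^-5 = 5.00 × 10^-10
Let x = [OH-] at equilibrium. Kb = x²/(0.076 − x).
Since Kb ≪ C₀, x ≈ √(Kb·C₀) = 6.16 × 10^-6 M.
Check: 0.0081% ionized — well under 5%, approximation valid.
pOH = 5.21, so pH = 14.00 − pOH = 8.79

pH = 8.79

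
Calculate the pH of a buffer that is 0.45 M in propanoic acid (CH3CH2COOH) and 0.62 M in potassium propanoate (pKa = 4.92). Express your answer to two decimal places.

pH = 5.06

pH = pKa + log([A⁻]/[HA]) = 4.92 + log(0.62/0.45)
pH = 4.92 + (+0.139) = 5.06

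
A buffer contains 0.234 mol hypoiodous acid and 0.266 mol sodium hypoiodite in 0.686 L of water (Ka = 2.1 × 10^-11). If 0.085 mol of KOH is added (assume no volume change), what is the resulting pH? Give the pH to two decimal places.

pH = 11.05

OH- converts HOI to OI-: HOI → 0.149 mol, OI- → 0.351 mol.
pKa = −log(2.1 × 10^-11) = 10.678
pH = pKa + log([A⁻]/[HA]) = 10.678 + log(0.351/0.149) = 10.678 +0.372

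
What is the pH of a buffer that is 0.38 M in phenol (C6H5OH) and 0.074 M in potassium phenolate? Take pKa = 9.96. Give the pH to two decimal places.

Using pH = pKa + log([base]/[acid]) with [base]/[acid] = 0.074/0.38:
pH = 9.96 + (-0.711) = 9.25

pH = 9.25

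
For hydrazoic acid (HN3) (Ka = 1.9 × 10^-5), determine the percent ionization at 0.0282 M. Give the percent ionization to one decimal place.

HN3 ⇌ N3- + H+; let x = [H+] at equilibrium.
x ≈ √(Ka·C₀) = √(1.9 × 10^-5 × 0.0282) = 7.32 × 10^-4 M
% ionization = x/C₀ × 100% = 7.32 × 10^-4/0.0282 × 100% = 2.6%

2.6%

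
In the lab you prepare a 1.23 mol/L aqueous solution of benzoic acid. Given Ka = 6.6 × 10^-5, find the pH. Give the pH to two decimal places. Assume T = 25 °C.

C6H5COOH ⇌ C6H5COO- + H+
Ka = [H+]²/(1.23 − [H+]) = 6.6 × 10^-5
Since Ka ≪ C₀, [H+] ≈ √(Ka·C₀) = 9.01 × 10^-3 M.
([H+]/C₀ = 0.73% < 5%, so the approximation holds.)
pH = −log(9.01 × 10^-3) = 2.05

pH = 2.05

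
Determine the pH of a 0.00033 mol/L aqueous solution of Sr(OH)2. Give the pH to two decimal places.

Sr(OH)2 is a strong base (each formula unit releases 2 OH-); [OH-] = 0.00066 M.
pOH = -log(0.00066) = 3.18
pH = 14.00 - 3.18 = 10.82

pH = 10.82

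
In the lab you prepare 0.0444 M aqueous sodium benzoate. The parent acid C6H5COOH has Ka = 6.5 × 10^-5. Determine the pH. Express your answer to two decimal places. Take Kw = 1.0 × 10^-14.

C6H5COO- is the conjugate base of the weak acid C6H5COOH.
Kb = Kw/Ka = 1.0×10^-14 / 6.5 × 10^-5 = 1.54 × 10^-10
From the ICE table, Kb = x²/(0.0444 − x) = 1.54 × 10^-10.
Neglecting x in the denominator: x = √(1.54 × 10^-10 × 0.0444) = 2.61 × 10^-6 M
Check: 0.0059% ionized — well under 5%, approximation valid.
pOH = 5.58, so pH = 14.00 − pOH = 8.42

pH = 8.42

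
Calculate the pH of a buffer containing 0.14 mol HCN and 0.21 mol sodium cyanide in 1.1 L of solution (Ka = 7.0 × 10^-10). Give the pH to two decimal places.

pH = 9.33

pKa = −log(7.0 × 10^-10) = 9.155
Henderson–Hasselbalch: pH = pKa + log([CN-]/[HCN]) = 9.155 + log(0.21/0.14)
pH = 9.155 + (+0.176) = 9.33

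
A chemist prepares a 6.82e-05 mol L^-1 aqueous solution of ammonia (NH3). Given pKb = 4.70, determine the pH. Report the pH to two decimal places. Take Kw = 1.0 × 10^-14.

pH = 9.45

NH3 + H2O ⇌ NH4+ + OH-
Kb = 10^(−4.70) = 2.00 × 10^-5
Kb = [OH-]²/(6.82e-05 − [OH-]) = 2.00 × 10^-5
Here C₀/Kb ≈ 3.41, so the small-[OH-] approximation fails. Use the quadratic:
[OH-] = (−Kb + √(Kb² + 4·Kb·C₀))/2 = 2.83 × 10^-5 M
pOH = −log(2.83 × 10^-5) = 4.55; pH = 14.00 − 4.55 = 9.45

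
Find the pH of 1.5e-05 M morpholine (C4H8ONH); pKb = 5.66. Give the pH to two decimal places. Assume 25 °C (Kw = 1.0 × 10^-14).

pH = 8.68

C4H8ONH + H2O ⇌ C4H8ONH2+ + OH-
Kb = 10^(−5.66) = 2.19 × 10^-6
Let x = [OH-] at equilibrium. Kb = x²/(1.5e-05 − x).
Here C₀/Kb ≈ 6.85, so the small-x approximation fails. Use the quadratic:
x = (−Kb + √(Kb² + 4·Kb·C₀))/2 = 4.74 × 10^-6 M
pOH = −log(4.74 × 10^-6) = 5.32; pH = 14.00 − 5.32 = 8.68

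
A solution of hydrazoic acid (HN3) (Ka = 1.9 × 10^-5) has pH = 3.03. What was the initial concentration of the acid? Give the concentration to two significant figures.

C₀ = 4.7 × 10^-2 M

[H+] = 10^(-3.03) = 9.33 × 10^-4 M = x
Ka = x²/(C₀ − x) ⇒ C₀ = x + x²/Ka
C₀ = 9.33 × 10^-4 + (9.33 × 10^-4)²/(1.9 × 10^-5) = 4.67 × 10^-2 M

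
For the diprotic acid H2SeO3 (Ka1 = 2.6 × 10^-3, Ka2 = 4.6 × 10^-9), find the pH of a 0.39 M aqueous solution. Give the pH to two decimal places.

Since Ka1 ≫ Ka2, the first ionization dominates [H+].
Ka1 = x²/(0.39 − x) = 2.6 × 10^-3
Solving the quadratic: x = (−Ka1 + √(Ka1² + 4·Ka1·C₀))/2 = 3.06 × 10^-2 M
pH = −log(3.06 × 10^-2) = 1.51

pH = 1.51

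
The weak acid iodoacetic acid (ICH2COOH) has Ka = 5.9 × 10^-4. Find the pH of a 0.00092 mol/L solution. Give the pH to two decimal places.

ICH2COOH ⇌ ICH2COO- + H+
Let x = [H+] at equilibrium. Ka = x²/(0.00092 − x).
Here C₀/Ka ≈ 1.56, so the small-x approximation fails. Use the quadratic:
x = (−Ka + √(Ka² + 4·Ka·C₀))/2 = 4.99 × 10^-4 M
pH = −log(4.99 × 10^-4) = 3.30

pH = 3.30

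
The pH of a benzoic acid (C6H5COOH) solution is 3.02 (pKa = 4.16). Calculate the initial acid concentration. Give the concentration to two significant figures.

[H+] = 10^(-3.02) = 9.55 × 10^-4 M = x
Ka = 10^(−4.16) = 6.92 × 10^-5
Ka = x²/(C₀ − x) ⇒ C₀ = x + x²/Ka
C₀ = 9.55 × 10^-4 + (9.55 × 10^-4)²/(6.92 × 10^-5) = 1.41 × 10^-2 M

C₀ = 1.4 × 10^-2 M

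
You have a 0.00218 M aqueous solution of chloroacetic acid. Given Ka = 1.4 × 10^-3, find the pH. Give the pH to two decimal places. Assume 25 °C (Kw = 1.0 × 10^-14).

pH = 2.93

ClCH2COOH ⇌ ClCH2COO- + H+
From the ICE table, Ka = [H+]²/(0.00218 − [H+]) = 1.4 × 10^-3.
The 5% rule fails; solving [H+]² + Ka·[H+] − Ka·C₀ = 0 exactly:
[H+] = [−0.0014 + √(0.0014² + 1.22e-05)]/2 = 1.18 × 10^-3 M
pH = −log(1.18 × 10^-3) = 2.93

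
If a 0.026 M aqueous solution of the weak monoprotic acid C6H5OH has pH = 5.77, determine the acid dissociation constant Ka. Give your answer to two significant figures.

Ka = 1.1 × 10^-10

[H+] = 10^(-5.77) = 1.70 × 10^-6 M
At equilibrium [HA] = 0.026 − 1.70 × 10^-6 = 2.60 × 10^-2 M
Ka = [H+][A-]/[HA] = (1.70 × 10^-6)² / 2.60 × 10^-2 = 1.1 × 10^-10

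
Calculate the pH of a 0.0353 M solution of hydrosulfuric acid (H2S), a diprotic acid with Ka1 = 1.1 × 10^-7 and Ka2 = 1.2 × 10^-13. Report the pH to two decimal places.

Since Ka1 ≫ Ka2, the first ionization dominates [H+].
Ka1 = x²/(0.0353 − x) = 1.1 × 10^-7
x ≈ √(1.1 × 10^-7 × 0.0353) = 6.23 × 10^-5 M
pH = −log(6.23 × 10^-5) = 4.21

pH = 4.21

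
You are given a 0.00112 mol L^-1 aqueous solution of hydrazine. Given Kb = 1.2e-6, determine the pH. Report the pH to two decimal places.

pH = 9.56

N2H4 + H2O ⇌ N2H5+ + OH-
Let x = [OH-] at equilibrium. Kb = x²/(0.00112 − x).
Neglecting x in the denominator: x = √(1.2 × 10^-6 × 0.00112) = 3.67 × 10^-5 M
Check: 3.3% ionized — well under 5%, approximation valid.
pOH = −log(3.67 × 10^-5) = 4.44; pH = 14.00 − 4.44 = 9.56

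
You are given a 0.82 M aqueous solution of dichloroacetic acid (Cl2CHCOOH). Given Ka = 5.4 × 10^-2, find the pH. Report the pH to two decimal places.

Cl2CHCOOH ⇌ Cl2CHCOO- + H+
From the ICE table, Ka = x²/(0.82 − x) = 5.4 × 10^-2.
The 5% rule fails; solving x² + Ka·x − Ka·C₀ = 0 exactly:
x = (−Ka + √(Ka² + 4·Ka·C₀))/2 = 1.85 × 10^-1 M
pH = −log(1.85 × 10^-1) = 0.73

pH = 0.73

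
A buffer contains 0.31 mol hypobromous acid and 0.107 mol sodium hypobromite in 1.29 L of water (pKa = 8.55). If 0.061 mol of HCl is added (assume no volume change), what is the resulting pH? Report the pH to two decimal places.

pH = 7.64

After neutralization: n(HOBr) = 0.371 mol, n(OBr-) = 0.046 mol.
pH = pKa + log([A⁻]/[HA]) = 8.55 + log(0.046/0.371) = 8.55 -0.907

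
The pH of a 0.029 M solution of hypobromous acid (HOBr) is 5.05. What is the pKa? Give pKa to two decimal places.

pKa = 8.56

[H+] = 10^(-5.05) = 8.91 × 10^-6 M
At equilibrium [HA] = 0.029 − 8.91 × 10^-6 = 2.90 × 10^-2 M
Ka = [H+][A-]/[HA] = (8.91 × 10^-6)² / 2.90 × 10^-2 = 2.74 × 10^-9
pKa = -log(2.74 × 10^-9) = 8.56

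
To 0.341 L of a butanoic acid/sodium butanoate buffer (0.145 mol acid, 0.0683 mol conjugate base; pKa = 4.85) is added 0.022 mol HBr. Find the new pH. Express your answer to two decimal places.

pH = 4.29

Added H+ converts CH3(CH2)2COO- to CH3(CH2)2COOH: CH3(CH2)2COOH → 0.167 mol, CH3(CH2)2COO- → 0.0463 mol.
Henderson–Hasselbalch with mole ratio 0.0463/0.167: pH = 4.85 + (-0.557)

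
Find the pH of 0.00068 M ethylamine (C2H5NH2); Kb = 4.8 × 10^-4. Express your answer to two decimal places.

pH = 10.58

C2H5NH2 + H2O ⇌ C2H5NH3+ + OH-
Let x = [OH-] at equilibrium. Kb = x²/(0.00068 − x).
x is not negligible relative to C₀; solve x² + 0.00048·x − 3.26e-07 = 0.
x = (−Kb + √(Kb² + 4·Kb·C₀))/2 = 3.80 × 10^-4 M
pOH = −log(3.80 × 10^-4) = 3.42; pH = 14.00 − 3.42 = 10.58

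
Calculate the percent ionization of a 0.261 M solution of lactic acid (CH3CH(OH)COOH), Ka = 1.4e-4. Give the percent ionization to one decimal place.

CH3CH(OH)COOH ⇌ CH3CH(OH)COO- + H+; let x = [H+] at equilibrium.
x ≈ √(Ka·C₀) = √(1.4 × 10^-4 × 0.261) = 6.04 × 10^-3 M
% ionization = x/C₀ × 100% = 6.04 × 10^-3/0.261 × 100% = 2.3%

2.3%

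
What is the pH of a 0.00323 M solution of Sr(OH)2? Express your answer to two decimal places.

pH = 11.81

Sr(OH)2 is a strong base (each formula unit releases 2 OH-); [OH-] = 0.00646 M.
pOH = -log(0.00646) = 2.19
pH = 14.00 - 2.19 = 11.81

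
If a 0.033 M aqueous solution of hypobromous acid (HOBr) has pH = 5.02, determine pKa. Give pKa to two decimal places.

pKa = 8.56

[H+] = 10^(-5.02) = 9.55 × 10^-6 M
At equilibrium [HA] = 0.033 − 9.55 × 10^-6 = 3.30 × 10^-2 M
Ka = [H+][A-]/[HA] = (9.55 × 10^-6)² / 3.30 × 10^-2 = 2.76 × 10^-9
pKa = -log(2.76 × 10^-9) = 8.56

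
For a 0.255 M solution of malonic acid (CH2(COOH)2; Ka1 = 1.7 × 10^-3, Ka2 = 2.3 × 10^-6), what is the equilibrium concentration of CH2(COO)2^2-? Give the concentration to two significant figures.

First ionization gives [H+] ≈ [CH2(COOH)COO-] = 2.00 × 10^-2 M.
Second step: Ka2 = [H+][CH2(COO)2^2-]/[CH2(COOH)COO-] ≈ [CH2(COO)2^2-] (since [H+] ≈ [CH2(COOH)COO-]).
So [CH2(COO)2^2-] ≈ Ka2.

2.3 × 10^-6 M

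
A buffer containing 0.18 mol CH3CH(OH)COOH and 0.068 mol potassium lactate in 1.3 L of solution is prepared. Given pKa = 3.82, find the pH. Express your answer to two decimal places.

pH = 3.40

pH = pKa + log([A⁻]/[HA]) = 3.82 + log(0.068/0.18)
pH = 3.82 + (-0.423) = 3.40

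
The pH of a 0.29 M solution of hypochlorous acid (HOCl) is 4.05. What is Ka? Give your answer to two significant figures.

Ka = 2.7 × 10^-8

[H+] = 10^(-4.05) = 8.91 × 10^-5 M
At equilibrium [HA] = 0.29 − 8.91 × 10^-5 = 2.90 × 10^-1 M
Ka = [H+][A-]/[HA] = (8.91 × 10^-5)² / 2.90 × 10^-1 = 2.7 × 10^-8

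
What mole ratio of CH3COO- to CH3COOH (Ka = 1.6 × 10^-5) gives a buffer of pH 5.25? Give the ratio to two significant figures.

pKa = -log(1.6 × 10^-5) = 4.796
pH = pKa + log(r) ⇒ log(r) = 5.25 − 4.796 = +0.454
r = [CH3COO-]/[CH3COOH] = 10^(+0.454) = 2.84

ratio = 2.8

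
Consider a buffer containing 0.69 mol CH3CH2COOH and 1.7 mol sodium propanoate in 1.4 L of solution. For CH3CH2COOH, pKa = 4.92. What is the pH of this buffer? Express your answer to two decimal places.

pH = 5.31

Henderson–Hasselbalch: pH = pKa + log([CH3CH2COO-]/[CH3CH2COOH]) = 4.92 + log(1.7/0.69)
pH = 4.92 + (+0.392) = 5.31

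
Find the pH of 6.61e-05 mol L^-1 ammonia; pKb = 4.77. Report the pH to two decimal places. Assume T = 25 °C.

pH = 9.42

NH3 + H2O ⇌ NH4+ + OH-
Kb = 10^(−4.77) = 1.70 × 10^-5
Kb = [OH-]²/(6.61e-05 − [OH-]) = 1.70 × 10^-5
Here C₀/Kb ≈ 3.89, so the small-[OH-] approximation fails. Use the quadratic:
[OH-] = (−Kb + √(Kb² + 4·Kb·C₀))/2 = 2.61 × 10^-5 M
pOH = −log(2.61 × 10^-5) = 4.58; pH = 14.00 − 4.58 = 9.42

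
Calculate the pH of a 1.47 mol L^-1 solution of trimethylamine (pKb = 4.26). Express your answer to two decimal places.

pH = 11.95

(CH3)3N + H2O ⇌ (CH3)3NH+ + OH-
Kb = 10^(−4.26) = 5.50 × 10^-5
From the ICE table, Kb = [OH-]²/(1.47 − [OH-]) = 5.50 × 10^-5.
Assume [OH-] ≪ 1.47: [OH-] ≈ √(5.50 × 10^-5 × 1.47) = 8.99 × 10^-3 M
([OH-]/C₀ = 0.61% < 5%, so the approximation holds.)
pOH = −log(8.99 × 10^-3) = 2.05; pH = 14.00 − 2.05 = 11.95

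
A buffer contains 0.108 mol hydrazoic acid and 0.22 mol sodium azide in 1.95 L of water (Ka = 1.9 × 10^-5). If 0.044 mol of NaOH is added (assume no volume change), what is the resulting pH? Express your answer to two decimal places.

OH- converts HN3 to N3-: HN3 → 0.064 mol, N3- → 0.264 mol.
pKa = −log(1.9 × 10^-5) = 4.721
pH = pKa + log([A⁻]/[HA]) = 4.721 + log(0.264/0.064) = 4.721 +0.615

pH = 5.34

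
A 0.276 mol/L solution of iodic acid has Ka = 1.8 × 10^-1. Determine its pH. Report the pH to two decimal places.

HIO3 ⇌ IO3- + H+
Ka = [H+]²/(0.276 − [H+]) = 1.8 × 10^-1
The 5% rule fails; solving [H+]² + Ka·[H+] − Ka·C₀ = 0 exactly:
[H+] = (−Ka + √(Ka² + 4·Ka·C₀))/2 = 1.50 × 10^-1 M
pH = −log[H+] = −log(1.50 × 10^-1) = 0.82

pH = 0.82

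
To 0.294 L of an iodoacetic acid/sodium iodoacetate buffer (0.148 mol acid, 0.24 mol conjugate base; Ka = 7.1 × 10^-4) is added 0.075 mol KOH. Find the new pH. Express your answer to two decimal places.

pH = 3.78

OH- converts ICH2COOH to ICH2COO-: ICH2COOH → 0.073 mol, ICH2COO- → 0.315 mol.
pKa = −log(7.1 × 10^-4) = 3.149
pH = pKa + log([A⁻]/[HA]) = 3.149 + log(0.315/0.073) = 3.149 +0.635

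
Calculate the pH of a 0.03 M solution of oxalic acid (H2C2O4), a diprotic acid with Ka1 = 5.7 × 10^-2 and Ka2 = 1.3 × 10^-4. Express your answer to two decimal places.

Ka1 ≫ Ka2, so treat the first dissociation as the only significant source of H+.
Ka1 = x²/(0.03 − x) = 5.7 × 10^-2
Solving the quadratic: x = (−Ka1 + √(Ka1² + 4·Ka1·C₀))/2 = 2.17 × 10^-2 M
pH = −log(2.17 × 10^-2) = 1.66

pH = 1.66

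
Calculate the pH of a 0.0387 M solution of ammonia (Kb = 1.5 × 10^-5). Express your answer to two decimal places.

pH = 10.88

NH3 + H2O ⇌ NH4+ + OH-
From the ICE table, Kb = [OH-]²/(0.0387 − [OH-]) = 1.5 × 10^-5.
Assume [OH-] ≪ 0.0387: [OH-] ≈ √(1.5 × 10^-5 × 0.0387) = 7.62 × 10^-4 M
([OH-]/C₀ = 2% < 5%, so the approximation holds.)
pOH = −log(7.62 × 10^-4) = 3.12; pH = 14.00 − 3.12 = 10.88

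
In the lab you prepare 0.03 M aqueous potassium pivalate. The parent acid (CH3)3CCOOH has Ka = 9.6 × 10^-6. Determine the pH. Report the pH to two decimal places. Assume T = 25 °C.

(CH3)3CCOO- is the conjugate base of the weak acid (CH3)3CCOOH.
Kb = Kw/Ka = 1.0×10^-14 / 9.6 × 10^-6 = 1.04 × 10^-9
Kb = [OH-]²/(0.03 − [OH-]) = 1.04 × 10^-9
Neglecting [OH-] in the denominator: [OH-] = √(1.04 × 10^-9 × 0.03) = 5.59 × 10^-6 M
([OH-]/C₀ = 0.019% < 5%, so the approximation holds.)
pOH = −log(5.59 × 10^-6) = 5.25; pH = 14.00 − 5.25 = 8.75

pH = 8.75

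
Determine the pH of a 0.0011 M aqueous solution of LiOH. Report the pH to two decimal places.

pH = 11.04

LiOH is a strong base; [OH-] = 0.0011 M.
pOH = -log(0.0011) = 2.96
pH = 14.00 - 2.96 = 11.04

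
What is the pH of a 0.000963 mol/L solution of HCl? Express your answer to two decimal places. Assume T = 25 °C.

pH = 3.02

HCl is a strong acid and dissociates completely, so [H+] = 0.000963 M.
pH = -log(0.000963) = 3.02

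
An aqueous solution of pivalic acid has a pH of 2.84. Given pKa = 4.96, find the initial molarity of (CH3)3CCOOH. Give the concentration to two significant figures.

[H+] = 10^(-2.84) = 1.45 × 10^-3 M = x
Ka = 10^(−4.96) = 1.10 × 10^-5
Ka = x²/(C₀ − x) ⇒ C₀ = x + x²/Ka
C₀ = 1.45 × 10^-3 + (1.45 × 10^-3)²/(1.10 × 10^-5) = 1.93 × 10^-1 M

C₀ = 1.9 × 10^-1 M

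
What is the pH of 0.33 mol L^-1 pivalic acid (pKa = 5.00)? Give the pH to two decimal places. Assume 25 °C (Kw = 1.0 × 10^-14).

(CH3)3CCOOH ⇌ (CH3)3CCOO- + H+
Ka = 10^(−5.00) = 1.00 × 10^-5
Ka = x²/(0.33 − x) = 1.00 × 10^-5
Assume x ≪ 0.33: x ≈ √(1.00 × 10^-5 × 0.33) = 1.82 × 10^-3 M
Check: 0.55% ionized — well under 5%, approximation valid.
pH = −log(1.82 × 10^-3) = 2.74

pH = 2.74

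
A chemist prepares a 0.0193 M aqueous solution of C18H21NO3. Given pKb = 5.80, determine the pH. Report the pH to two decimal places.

C18H21NO3 + H2O ⇌ C18H22NO3+ + OH-
Kb = 10^(−5.80) = 1.58 × 10^-6
Let x = [OH-] at equilibrium. Kb = x²/(0.0193 − x).
Neglecting x in the denominator: x = √(1.58 × 10^-6 × 0.0193) = 1.75 × 10^-4 M
(x/C₀ = 0.9% < 5%, so the approximation holds.)
pOH = 3.76, so pH = 14.00 − pOH = 10.24

pH = 10.24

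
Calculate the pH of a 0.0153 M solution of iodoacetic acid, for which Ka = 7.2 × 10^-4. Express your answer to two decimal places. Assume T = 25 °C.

pH = 2.53

ICH2COOH ⇌ ICH2COO- + H+
Let x = [H+] at equilibrium. Ka = x²/(0.0153 − x).
The 5% rule fails; solving x² + Ka·x − Ka·C₀ = 0 exactly:
x = [−0.00072 + √(0.00072² + 4.41e-05)]/2 = 2.98 × 10^-3 M
pH = −log(2.98 × 10^-3) = 2.53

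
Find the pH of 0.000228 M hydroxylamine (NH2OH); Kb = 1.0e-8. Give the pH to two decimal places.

pH = 8.18

NH2OH + H2O ⇌ NH3OH+ + OH-
From the ICE table, Kb = [OH-]²/(0.000228 − [OH-]) = 1.0 × 10^-8.
Neglecting [OH-] in the denominator: [OH-] = √(1.0 × 10^-8 × 0.000228) = 1.51 × 10^-6 M
pOH = 5.82, so pH = 14.00 − pOH = 8.18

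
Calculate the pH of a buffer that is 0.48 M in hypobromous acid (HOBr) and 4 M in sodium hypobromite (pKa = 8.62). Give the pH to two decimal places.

pH = 9.54

pH = pKa + log([A⁻]/[HA]) = 8.62 + log(4/0.48)
pH = 8.62 + (+0.921) = 9.54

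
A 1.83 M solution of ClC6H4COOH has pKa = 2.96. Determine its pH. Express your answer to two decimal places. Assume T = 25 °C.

ClC6H4COOH ⇌ ClC6H4COO- + H+
Ka = 10^(−2.96) = 1.10 × 10^-3
From the ICE table, Ka = [H+]²/(1.83 − [H+]) = 1.10 × 10^-3.
Since Ka ≪ C₀, [H+] ≈ √(Ka·C₀) = 4.49 × 10^-2 M.
pH = −log[H+] = −log(4.49 × 10^-2) = 1.35

pH = 1.35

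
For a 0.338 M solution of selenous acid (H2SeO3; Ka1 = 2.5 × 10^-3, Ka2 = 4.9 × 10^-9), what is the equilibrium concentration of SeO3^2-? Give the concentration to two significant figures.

4.9 × 10^-9 M

First ionization gives [H+] ≈ [HSeO3-] = 2.78 × 10^-2 M.
Second step: Ka2 = [H+][SeO3^2-]/[HSeO3-] ≈ [SeO3^2-] (since [H+] ≈ [HSeO3-]).
So [SeO3^2-] ≈ Ka2.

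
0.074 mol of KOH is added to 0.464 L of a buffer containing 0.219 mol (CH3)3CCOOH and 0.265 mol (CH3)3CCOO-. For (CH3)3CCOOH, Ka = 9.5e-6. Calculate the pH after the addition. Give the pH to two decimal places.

pH = 5.39

After neutralization: n((CH3)3CCOOH) = 0.145 mol, n((CH3)3CCOO-) = 0.339 mol.
pKa = −log(9.5 × 10^-6) = 5.022
pH = pKa + log([A⁻]/[HA]) = 5.022 + log(0.339/0.145) = 5.022 +0.369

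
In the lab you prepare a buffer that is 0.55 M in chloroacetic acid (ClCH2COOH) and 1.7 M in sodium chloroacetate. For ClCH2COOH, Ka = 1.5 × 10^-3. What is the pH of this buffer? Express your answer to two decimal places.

pKa = −log(1.5 × 10^-3) = 2.824
Using pH = pKa + log([base]/[acid]) with [base]/[acid] = 1.7/0.55:
pH = 2.824 + (+0.490) = 3.31

pH = 3.31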